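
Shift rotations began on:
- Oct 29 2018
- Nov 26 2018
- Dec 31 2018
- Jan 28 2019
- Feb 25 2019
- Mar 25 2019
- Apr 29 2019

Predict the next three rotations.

May 27 2019, Jun 24 2019, Jul 29 2019

Every date is a Monday; gaps 28, 35, 28, 28, 28, 35 days.
Each is the last Monday of its month (at least one falls on the 29th or later, ruling out '4th Monday').
May 2019 ends with Monday May 27 2019.
Last Monday of June 2019: Jun 24 2019.
July 2019 ends with Monday Jul 29 2019.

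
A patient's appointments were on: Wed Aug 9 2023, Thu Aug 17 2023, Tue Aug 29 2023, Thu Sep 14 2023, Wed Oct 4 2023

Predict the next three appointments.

Gaps: 8, 12, 16, 20 days — each gap is 4 larger than the previous one.
Next gap: 24 days. Wed Oct 4 2023 + 24 days = Sat Oct 28 2023.
Next gap: 28 days. Sat Oct 28 2023 + 28 days = Sat Nov 25 2023.
Next gap: 32 days. Sat Nov 25 2023 + 32 days = Wed Dec 27 2023.

Sat Oct 28 2023, Sat Nov 25 2023, Wed Dec 27 2023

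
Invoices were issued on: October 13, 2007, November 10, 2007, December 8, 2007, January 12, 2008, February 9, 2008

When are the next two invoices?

March 8, 2008; April 12, 2008

These are Saturdays at 28- or 35-day spacing (28, 28, 35, 28).
The pattern: 2nd Saturday of the month.
2nd Saturday of March 2008: March 8, 2008.
2nd Saturday of April 2008: April 12, 2008.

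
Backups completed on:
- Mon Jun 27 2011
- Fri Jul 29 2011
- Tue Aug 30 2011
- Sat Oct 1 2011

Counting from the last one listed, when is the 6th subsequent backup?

The spacing is 32, 32, 32 days — always 32 days.
Sat Oct 1 2011 + 32 days = Wed Nov 2 2011.
Wed Nov 2 2011 + 32 days = Sun Dec 4 2011.
Sun Dec 4 2011 + 32 days = Thu Jan 5 2012.
Thu Jan 5 2012 + 32 days = Mon Feb 6 2012.
Mon Feb 6 2012 + 32 days = Fri Mar 9 2012.
Fri Mar 9 2012 + 32 days = Tue Apr 10 2012.

Tue Apr 10 2012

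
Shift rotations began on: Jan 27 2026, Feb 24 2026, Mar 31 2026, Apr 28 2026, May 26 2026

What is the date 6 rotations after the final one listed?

Every date is a Tuesday; gaps 28, 35, 28, 28 days.
Each is the last Tuesday of its month (at least one falls on the 29th or later, ruling out '4th Tuesday').
Last Tuesday of June 2026: Jun 30 2026.
Last Tuesday of July 2026: Jul 28 2026.
Last Tuesday of August 2026: Aug 25 2026.
September 2026 ends with Tuesday Sep 29 2026.
Last Tuesday of October 2026: Oct 27 2026.
November 2026 ends with Tuesday Nov 24 2026.

Nov 24 2026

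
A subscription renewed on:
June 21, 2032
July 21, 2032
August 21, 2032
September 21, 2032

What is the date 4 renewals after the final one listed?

The day-of-month is always 21 (30, 31, 31 days between events).
So this recurs on the 21st of each month.
October 2032: October 21, 2032.
Next: November 2032 → November 21, 2032.
December 2032: December 21, 2032.
Next: January 2033 → January 21, 2033.

January 21, 2033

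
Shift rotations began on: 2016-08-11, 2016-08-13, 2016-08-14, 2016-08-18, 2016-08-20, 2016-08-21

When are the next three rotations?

2016-08-25, 2016-08-27, 2016-08-28

Every event lands on a Thursday or Saturday or Sunday (gaps cycle 2, 1, 4, 2, 1).
So the schedule is: every Thursday, Saturday and Sunday.
The following Thursday is 2016-08-25.
Next Saturday: 2016-08-27.
Next Sunday: 2016-08-28.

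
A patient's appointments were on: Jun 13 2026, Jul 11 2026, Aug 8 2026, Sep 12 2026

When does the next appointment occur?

Oct 10 2026

These are Saturdays at 28- or 35-day spacing (28, 28, 35).
The pattern: 2nd Saturday of the month.
2nd Saturday of October 2026: Oct 10 2026.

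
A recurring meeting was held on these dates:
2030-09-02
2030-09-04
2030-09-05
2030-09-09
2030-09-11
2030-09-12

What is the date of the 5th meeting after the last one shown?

2030-09-25

The gap pattern 2, 1, 4, 2, 1 repeats every 3 events.
These are the Mondays, Wednesdays and Thursdays of each week.
The following Monday is 2030-09-16.
The following Wednesday is 2030-09-18.
Next Thursday: 2030-09-19.
The following Monday is 2030-09-23.
Next Wednesday: 2030-09-25.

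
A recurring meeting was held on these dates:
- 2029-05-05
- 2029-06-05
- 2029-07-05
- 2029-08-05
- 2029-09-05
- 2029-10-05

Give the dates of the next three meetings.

2029-11-05, 2029-12-05, 2030-01-05

The day-of-month is always 5 (31, 30, 31, 31, 30 days between events).
So this recurs on the 5th of each month.
Next: November 2029 → 2029-11-05.
December 2029: 2029-12-05.
January 2030: 2030-01-05.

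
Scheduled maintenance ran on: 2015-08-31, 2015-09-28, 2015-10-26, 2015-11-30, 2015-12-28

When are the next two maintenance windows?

2016-01-25, 2016-02-29

All Mondays; the gaps (28, 28, 35, 28) vary with month length.
This is the last Monday of each month.
Last Monday of January 2016: 2016-01-25.
February 2016 ends with Monday 2016-02-29.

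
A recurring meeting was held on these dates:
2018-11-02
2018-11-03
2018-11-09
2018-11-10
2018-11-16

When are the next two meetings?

2018-11-17, 2018-11-23

Gaps: 1, 6, 1, 6 days — not constant, but cyclic with period 2.
The events fall on every Friday and Saturday.
Next Saturday: 2018-11-17.
Next Friday: 2018-11-23.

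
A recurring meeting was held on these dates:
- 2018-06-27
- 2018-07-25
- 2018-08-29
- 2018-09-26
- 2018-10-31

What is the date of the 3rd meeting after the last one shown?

All Wednesdays; the gaps (28, 35, 28, 35) vary with month length.
This is the last Wednesday of each month.
Last Wednesday of November 2018: 2018-11-28.
Last Wednesday of December 2018: 2018-12-26.
Last Wednesday of January 2019: 2019-01-30.

2019-01-30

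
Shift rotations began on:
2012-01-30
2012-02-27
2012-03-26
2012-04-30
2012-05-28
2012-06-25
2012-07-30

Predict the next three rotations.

Every date is a Monday; gaps 28, 28, 35, 28, 28, 35 days.
Each is the last Monday of its month (at least one falls on the 29th or later, ruling out '4th Monday').
Last Monday of August 2012: 2012-08-27.
Last Monday of September 2012: 2012-09-24.
October 2012 ends with Monday 2012-10-29.

2012-08-27, 2012-09-24, 2012-10-29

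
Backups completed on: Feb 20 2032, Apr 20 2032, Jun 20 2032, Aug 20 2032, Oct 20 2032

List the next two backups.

Each date is the 20th; the gaps (60, 61, 61, 61) track the month lengths.
The rule is the 20th of every 2 months.
December 2032: Dec 20 2032.
February 2033: Feb 20 2033.

Dec 20 2032, Feb 20 2033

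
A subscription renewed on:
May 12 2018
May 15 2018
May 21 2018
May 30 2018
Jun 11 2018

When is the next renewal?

Jun 26 2018

The spacing grows by 3 each time: 3, 6, 9, 12 days.
Next gap: 15 days. Jun 11 2018 + 15 days = Jun 26 2018.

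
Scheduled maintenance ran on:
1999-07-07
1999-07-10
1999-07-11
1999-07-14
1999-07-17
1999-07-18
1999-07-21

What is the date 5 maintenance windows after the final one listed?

Gaps: 3, 1, 3, 3, 1, 3 days — not constant, but cyclic with period 3.
The events fall on every Wednesday, Saturday and Sunday.
The following Saturday is 1999-07-24.
The following Sunday is 1999-07-25.
The following Wednesday is 1999-07-28.
The following Saturday is 1999-07-31.
Next Sunday: 1999-08-01.

1999-08-01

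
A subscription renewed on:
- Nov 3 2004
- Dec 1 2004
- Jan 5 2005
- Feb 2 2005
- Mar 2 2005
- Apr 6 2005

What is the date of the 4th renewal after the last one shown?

Aug 3 2005

These are Wednesdays at 28- or 35-day spacing (28, 35, 28, 28, 35).
The pattern: 1st Wednesday of the month.
May 2005 — 1st Wednesday is May 4 2005.
1st Wednesday of June 2005: Jun 1 2005.
July 2005 — 1st Wednesday is Jul 6 2005.
1st Wednesday of August 2005: Aug 3 2005.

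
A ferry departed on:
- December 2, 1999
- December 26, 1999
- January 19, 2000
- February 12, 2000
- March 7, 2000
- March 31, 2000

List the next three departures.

April 24, 2000; May 18, 2000; June 11, 2000

Every event comes 24 days after the last (24, 24, 24, 24, 24).
March 31, 2000 + 24 days = April 24, 2000.
April 24, 2000 + 24 days = May 18, 2000.
May 18, 2000 + 24 days = June 11, 2000.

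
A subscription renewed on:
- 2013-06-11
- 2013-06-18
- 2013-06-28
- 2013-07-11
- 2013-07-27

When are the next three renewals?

2013-08-15, 2013-09-06, 2013-10-01

Gaps: 7, 10, 13, 16 days — each gap is 3 larger than the previous one.
Next gap: 19 days. 2013-07-27 + 19 days = 2013-08-15.
Next gap: 22 days. 2013-08-15 + 22 days = 2013-09-06.
Next gap: 25 days. 2013-09-06 + 25 days = 2013-10-01.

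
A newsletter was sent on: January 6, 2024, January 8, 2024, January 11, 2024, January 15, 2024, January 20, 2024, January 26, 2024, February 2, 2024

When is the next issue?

February 10, 2024

Gaps: 2, 3, 4, 5, 6, 7 days — each gap is 1 larger than the previous one.
Next gap: 8 days. February 2, 2024 + 8 days = February 10, 2024.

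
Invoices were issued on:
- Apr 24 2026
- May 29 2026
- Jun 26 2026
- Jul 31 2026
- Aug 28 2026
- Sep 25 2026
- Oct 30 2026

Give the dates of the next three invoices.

All Fridays; the gaps (35, 28, 35, 28, 28, 35) vary with month length.
This is the last Friday of each month.
Last Friday of November 2026: Nov 27 2026.
Last Friday of December 2026: Dec 25 2026.
January 2027 ends with Friday Jan 29 2027.

Nov 27 2026, Dec 25 2026, Jan 29 2027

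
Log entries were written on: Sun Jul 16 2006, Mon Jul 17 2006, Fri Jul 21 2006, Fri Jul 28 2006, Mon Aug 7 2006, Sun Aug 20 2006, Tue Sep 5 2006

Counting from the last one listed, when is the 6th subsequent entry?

Sun Feb 11 2007

Gaps: 1, 4, 7, 10, 13, 16 days — each gap is 3 larger than the previous one.
Next gap: 19 days. Tue Sep 5 2006 + 19 days = Sun Sep 24 2006.
Next gap: 22 days. Sun Sep 24 2006 + 22 days = Mon Oct 16 2006.
Next gap: 25 days. Mon Oct 16 2006 + 25 days = Fri Nov 10 2006.
Next gap: 28 days. Fri Nov 10 2006 + 28 days = Fri Dec 8 2006.
Next gap: 31 days. Fri Dec 8 2006 + 31 days = Mon Jan 8 2007.
Next gap: 34 days. Mon Jan 8 2007 + 34 days = Sun Feb 11 2007.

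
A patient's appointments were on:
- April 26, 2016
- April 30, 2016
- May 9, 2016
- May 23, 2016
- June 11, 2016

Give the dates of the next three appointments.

July 5, 2016; August 3, 2016; September 6, 2016

The spacing grows by 5 each time: 4, 9, 14, 19 days.
Next gap: 24 days. June 11, 2016 + 24 days = July 5, 2016.
Next gap: 29 days. July 5, 2016 + 29 days = August 3, 2016.
Next gap: 34 days. August 3, 2016 + 34 days = September 6, 2016.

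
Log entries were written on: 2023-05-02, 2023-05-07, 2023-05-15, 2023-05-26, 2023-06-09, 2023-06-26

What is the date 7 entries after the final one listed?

Gaps: 5, 8, 11, 14, 17 days — each gap is 3 larger than the previous one.
Next gap: 20 days. 2023-06-26 + 20 days = 2023-07-16.
Next gap: 23 days. 2023-07-16 + 23 days = 2023-08-08.
Next gap: 26 days. 2023-08-08 + 26 days = 2023-09-03.
Next gap: 29 days. 2023-09-03 + 29 days = 2023-10-02.
Next gap: 32 days. 2023-10-02 + 32 days = 2023-11-03.
Next gap: 35 days. 2023-11-03 + 35 days = 2023-12-08.
Next gap: 38 days. 2023-12-08 + 38 days = 2024-01-15.

2024-01-15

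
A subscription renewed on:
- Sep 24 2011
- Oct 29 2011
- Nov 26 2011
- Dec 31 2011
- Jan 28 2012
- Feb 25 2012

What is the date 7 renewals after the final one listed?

Sep 29 2012

Every date is a Saturday; gaps 35, 28, 35, 28, 28 days.
Each is the last Saturday of its month (at least one falls on the 29th or later, ruling out '4th Saturday').
Last Saturday of March 2012: Mar 31 2012.
Last Saturday of April 2012: Apr 28 2012.
May 2012 ends with Saturday May 26 2012.
June 2012 ends with Saturday Jun 30 2012.
July 2012 ends with Saturday Jul 28 2012.
Last Saturday of August 2012: Aug 25 2012.
Last Saturday of September 2012: Sep 29 2012.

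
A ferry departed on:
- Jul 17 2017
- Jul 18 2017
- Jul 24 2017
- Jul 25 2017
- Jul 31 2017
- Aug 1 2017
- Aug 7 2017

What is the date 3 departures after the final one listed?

The gap pattern 1, 6, 1, 6, 1, 6 repeats every 2 events.
These are the Mondays and Tuesdays of each week.
Next Tuesday: Aug 8 2017.
The following Monday is Aug 14 2017.
Next Tuesday: Aug 15 2017.

Aug 15 2017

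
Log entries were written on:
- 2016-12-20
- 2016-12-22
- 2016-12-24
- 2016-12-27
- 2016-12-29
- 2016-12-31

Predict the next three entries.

2017-01-03, 2017-01-05, 2017-01-07

Gaps: 2, 2, 3, 2, 2 days — not constant, but cyclic with period 3.
The events fall on every Tuesday, Thursday and Saturday.
Next Tuesday: 2017-01-03.
Next Thursday: 2017-01-05.
The following Saturday is 2017-01-07.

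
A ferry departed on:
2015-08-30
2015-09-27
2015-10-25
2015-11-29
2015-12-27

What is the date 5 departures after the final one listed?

2016-05-29

These are Sundays with 28, 28, 35, 28-day gaps.
Each is the final Sunday of its month — 2015-08-30 is past the 28th, so '4th Sunday' doesn't fit.
Last Sunday of January 2016: 2016-01-31.
February 2016 ends with Sunday 2016-02-28.
March 2016 ends with Sunday 2016-03-27.
April 2016 ends with Sunday 2016-04-24.
May 2016 ends with Sunday 2016-05-29.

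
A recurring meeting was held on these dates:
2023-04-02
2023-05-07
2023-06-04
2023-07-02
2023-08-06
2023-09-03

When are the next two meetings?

All dates are Sundays, 35, 28, 28, 35, 28 days apart.
Specifically, the 1st Sunday of each month.
1st Sunday of October 2023: 2023-10-01.
1st Sunday of November 2023: 2023-11-05.

2023-10-01, 2023-11-05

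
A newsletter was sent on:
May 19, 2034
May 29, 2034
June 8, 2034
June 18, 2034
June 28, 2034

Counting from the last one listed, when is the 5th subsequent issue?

The spacing is 10, 10, 10, 10 days — always 10 days.
June 28, 2034 + 10 days = July 8, 2034.
July 8, 2034 + 10 days = July 18, 2034.
July 18, 2034 + 10 days = July 28, 2034.
July 28, 2034 + 10 days = August 7, 2034.
August 7, 2034 + 10 days = August 17, 2034.

August 17, 2034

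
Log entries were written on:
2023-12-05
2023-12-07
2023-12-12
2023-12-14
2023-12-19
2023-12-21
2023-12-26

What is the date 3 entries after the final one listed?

2024-01-04

Every event lands on a Tuesday or Thursday (gaps cycle 2, 5, 2, 5, 2, 5).
So the schedule is: every Tuesday and Thursday.
The following Thursday is 2023-12-28.
The following Tuesday is 2024-01-02.
The following Thursday is 2024-01-04.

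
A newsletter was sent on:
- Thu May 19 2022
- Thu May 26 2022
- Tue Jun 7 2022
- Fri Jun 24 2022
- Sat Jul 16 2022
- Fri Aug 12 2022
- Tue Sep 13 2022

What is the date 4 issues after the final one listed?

Intervals are 7, 12, 17, 22, 27, 32 days — an arithmetic progression with common difference 5.
Next gap: 37 days. Tue Sep 13 2022 + 37 days = Thu Oct 20 2022.
Next gap: 42 days. Thu Oct 20 2022 + 42 days = Thu Dec 1 2022.
Next gap: 47 days. Thu Dec 1 2022 + 47 days = Tue Jan 17 2023.
Next gap: 52 days. Tue Jan 17 2023 + 52 days = Fri Mar 10 2023.

Fri Mar 10 2023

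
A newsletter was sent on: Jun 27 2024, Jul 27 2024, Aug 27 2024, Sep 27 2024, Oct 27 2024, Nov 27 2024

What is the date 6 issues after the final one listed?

Gaps: 30, 31, 31, 30, 31 days — not constant. Every event is on the 27th of the month.
Pattern: the 27th of each month.
Next: December 2024 → Dec 27 2024.
January 2025: Jan 27 2025.
February 2025: Feb 27 2025.
March 2025: Mar 27 2025.
April 2025: Apr 27 2025.
Next: May 2025 → May 27 2025.

May 27 2025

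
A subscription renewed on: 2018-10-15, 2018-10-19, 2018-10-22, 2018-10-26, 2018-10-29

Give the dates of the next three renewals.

The gap pattern 4, 3, 4, 3 repeats every 2 events.
These are the Mondays and Fridays of each week.
Next Friday: 2018-11-02.
Next Monday: 2018-11-05.
Next Friday: 2018-11-09.

2018-11-02, 2018-11-05, 2018-11-09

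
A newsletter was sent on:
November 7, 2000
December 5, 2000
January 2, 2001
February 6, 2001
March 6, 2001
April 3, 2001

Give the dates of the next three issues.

All dates are Tuesdays, 28, 28, 35, 28, 28 days apart.
Specifically, the 1st Tuesday of each month.
1st Tuesday of May 2001: May 1, 2001.
June 2001 — 1st Tuesday is June 5, 2001.
July 2001 — 1st Tuesday is July 3, 2001.

May 1, 2001; June 5, 2001; July 3, 2001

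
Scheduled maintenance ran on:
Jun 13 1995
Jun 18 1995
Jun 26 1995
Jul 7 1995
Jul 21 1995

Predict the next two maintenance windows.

Aug 7 1995, Aug 27 1995

Intervals are 5, 8, 11, 14 days — an arithmetic progression with common difference 3.
Next gap: 17 days. Jul 21 1995 + 17 days = Aug 7 1995.
Next gap: 20 days. Aug 7 1995 + 20 days = Aug 27 1995.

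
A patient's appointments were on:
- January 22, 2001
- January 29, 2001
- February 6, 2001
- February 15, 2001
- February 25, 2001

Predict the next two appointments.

March 8, 2001; March 20, 2001

The spacing grows by 1 each time: 7, 8, 9, 10 days.
Next gap: 11 days. February 25, 2001 + 11 days = March 8, 2001.
Next gap: 12 days. March 8, 2001 + 12 days = March 20, 2001.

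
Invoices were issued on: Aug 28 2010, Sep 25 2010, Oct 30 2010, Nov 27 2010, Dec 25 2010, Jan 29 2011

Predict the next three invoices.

All Saturdays; the gaps (28, 35, 28, 28, 35) vary with month length.
This is the last Saturday of each month.
Last Saturday of February 2011: Feb 26 2011.
March 2011 ends with Saturday Mar 26 2011.
Last Saturday of April 2011: Apr 30 2011.

Feb 26 2011, Mar 26 2011, Apr 30 2011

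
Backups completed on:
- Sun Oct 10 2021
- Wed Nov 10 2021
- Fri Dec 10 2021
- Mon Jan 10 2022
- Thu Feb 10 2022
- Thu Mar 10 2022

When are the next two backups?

Sun Apr 10 2022, Tue May 10 2022

Each date is the 10th; the gaps (31, 30, 31, 31, 28) track the month lengths.
The rule is the 10th of each month.
April 2022: Sun Apr 10 2022.
Next: May 2022 → Tue May 10 2022.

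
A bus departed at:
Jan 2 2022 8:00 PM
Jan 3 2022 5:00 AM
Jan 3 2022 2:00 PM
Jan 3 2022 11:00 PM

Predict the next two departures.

Jan 4 2022 8:00 AM, Jan 4 2022 5:00 PM

Spacing: 9, 9, 9 h — constant 9 h.
Jan 3 2022 11:00 PM + 9 h = Jan 4 2022 8:00 AM.
Jan 4 2022 8:00 AM + 9 h = Jan 4 2022 5:00 PM.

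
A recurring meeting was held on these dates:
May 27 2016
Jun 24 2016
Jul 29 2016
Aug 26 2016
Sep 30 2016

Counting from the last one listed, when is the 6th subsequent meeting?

Every date is a Friday; gaps 28, 35, 28, 35 days.
Each is the last Friday of its month (at least one falls on the 29th or later, ruling out '4th Friday').
October 2016 ends with Friday Oct 28 2016.
Last Friday of November 2016: Nov 25 2016.
December 2016 ends with Friday Dec 30 2016.
Last Friday of January 2017: Jan 27 2017.
Last Friday of February 2017: Feb 24 2017.
Last Friday of March 2017: Mar 31 2017.

Mar 31 2017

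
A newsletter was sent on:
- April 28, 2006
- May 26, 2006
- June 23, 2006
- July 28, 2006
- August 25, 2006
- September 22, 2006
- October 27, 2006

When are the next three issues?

November 24, 2006; December 22, 2006; January 26, 2007

All dates are Fridays, 28, 28, 35, 28, 28, 35 days apart.
Specifically, the 4th Friday of each month.
November 2006 — 4th Friday is November 24, 2006.
4th Friday of December 2006: December 22, 2006.
January 2007 — 4th Friday is January 26, 2007.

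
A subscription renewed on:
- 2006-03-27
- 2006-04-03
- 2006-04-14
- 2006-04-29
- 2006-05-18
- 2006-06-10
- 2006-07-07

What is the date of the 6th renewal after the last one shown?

2007-03-10

The spacing grows by 4 each time: 7, 11, 15, 19, 23, 27 days.
Next gap: 31 days. 2006-07-07 + 31 days = 2006-08-07.
Next gap: 35 days. 2006-08-07 + 35 days = 2006-09-11.
Next gap: 39 days. 2006-09-11 + 39 days = 2006-10-20.
Next gap: 43 days. 2006-10-20 + 43 days = 2006-12-02.
Next gap: 47 days. 2006-12-02 + 47 days = 2007-01-18.
Next gap: 51 days. 2007-01-18 + 51 days = 2007-03-10.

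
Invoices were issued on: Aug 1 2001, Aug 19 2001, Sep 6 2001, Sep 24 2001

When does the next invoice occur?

Oct 12 2001

Gaps between consecutive events: 18, 18, 18 days — a constant 18-day interval.
Sep 24 2001 + 18 days = Oct 12 2001.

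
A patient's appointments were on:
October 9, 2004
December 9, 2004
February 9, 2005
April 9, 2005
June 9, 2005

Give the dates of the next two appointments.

August 9, 2005; October 9, 2005

Each date is the 9th; the gaps (61, 62, 59, 61) track the month lengths.
The rule is the 9th of every 2 months.
August 2005: August 9, 2005.
Next: October 2005 → October 9, 2005.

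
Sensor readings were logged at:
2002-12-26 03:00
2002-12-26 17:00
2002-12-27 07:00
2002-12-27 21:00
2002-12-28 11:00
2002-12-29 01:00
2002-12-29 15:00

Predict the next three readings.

2002-12-30 05:00, 2002-12-30 19:00, 2002-12-31 09:00

Gaps: 14, 14, 14, 14, 14, 14 hours — each event is 14 hours after the previous one.
2002-12-29 15:00 + 14 h = 2002-12-30 05:00.
2002-12-30 05:00 + 14 h = 2002-12-30 19:00.
2002-12-30 19:00 + 14 h = 2002-12-31 09:00.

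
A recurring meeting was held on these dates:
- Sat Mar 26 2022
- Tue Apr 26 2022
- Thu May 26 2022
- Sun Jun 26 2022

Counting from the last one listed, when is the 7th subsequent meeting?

Gaps: 31, 30, 31 days — not constant. Every event is on the 26th of the month.
Pattern: the 26th of each month.
July 2022: Tue Jul 26 2022.
Next: August 2022 → Fri Aug 26 2022.
Next: September 2022 → Mon Sep 26 2022.
October 2022: Wed Oct 26 2022.
Next: November 2022 → Sat Nov 26 2022.
Next: December 2022 → Mon Dec 26 2022.
Next: January 2023 → Thu Jan 26 2023.

Thu Jan 26 2023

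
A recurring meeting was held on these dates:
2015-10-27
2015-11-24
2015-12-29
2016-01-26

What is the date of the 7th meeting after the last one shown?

All Tuesdays; the gaps (28, 35, 28) vary with month length.
This is the last Tuesday of each month.
February 2016 ends with Tuesday 2016-02-23.
Last Tuesday of March 2016: 2016-03-29.
Last Tuesday of April 2016: 2016-04-26.
May 2016 ends with Tuesday 2016-05-31.
Last Tuesday of June 2016: 2016-06-28.
July 2016 ends with Tuesday 2016-07-26.
August 2016 ends with Tuesday 2016-08-30.

2016-08-30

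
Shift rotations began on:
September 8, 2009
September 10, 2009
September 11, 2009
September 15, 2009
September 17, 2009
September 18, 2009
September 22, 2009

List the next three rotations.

September 24, 2009; September 25, 2009; September 29, 2009

Every event lands on a Tuesday or Thursday or Friday (gaps cycle 2, 1, 4, 2, 1, 4).
So the schedule is: every Tuesday, Thursday and Friday.
Next Thursday: September 24, 2009.
Next Friday: September 25, 2009.
The following Tuesday is September 29, 2009.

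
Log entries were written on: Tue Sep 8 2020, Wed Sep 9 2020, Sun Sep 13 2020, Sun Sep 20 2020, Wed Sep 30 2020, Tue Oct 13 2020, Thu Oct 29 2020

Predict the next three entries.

Gaps: 1, 4, 7, 10, 13, 16 days — each gap is 3 larger than the previous one.
Next gap: 19 days. Thu Oct 29 2020 + 19 days = Tue Nov 17 2020.
Next gap: 22 days. Tue Nov 17 2020 + 22 days = Wed Dec 9 2020.
Next gap: 25 days. Wed Dec 9 2020 + 25 days = Sun Jan 3 2021.

Tue Nov 17 2020, Wed Dec 9 2020, Sun Jan 3 2021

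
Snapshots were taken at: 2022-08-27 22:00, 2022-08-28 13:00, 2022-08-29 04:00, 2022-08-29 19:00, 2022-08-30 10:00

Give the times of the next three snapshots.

2022-08-31 01:00, 2022-08-31 16:00, 2022-09-01 07:00

Gaps: 15, 15, 15, 15 hours — each event is 15 hours after the previous one.
2022-08-30 10:00 + 15 h = 2022-08-31 01:00.
2022-08-31 01:00 + 15 h = 2022-08-31 16:00.
2022-08-31 16:00 + 15 h = 2022-09-01 07:00.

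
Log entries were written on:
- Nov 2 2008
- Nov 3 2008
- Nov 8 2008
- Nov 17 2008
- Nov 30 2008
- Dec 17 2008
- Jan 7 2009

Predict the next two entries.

Intervals are 1, 5, 9, 13, 17, 21 days — an arithmetic progression with common difference 4.
Next gap: 25 days. Jan 7 2009 + 25 days = Feb 1 2009.
Next gap: 29 days. Feb 1 2009 + 29 days = Mar 2 2009.

Feb 1 2009, Mar 2 2009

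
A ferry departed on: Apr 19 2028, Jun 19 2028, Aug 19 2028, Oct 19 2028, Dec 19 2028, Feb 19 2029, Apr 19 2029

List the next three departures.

Jun 19 2029, Aug 19 2029, Oct 19 2029

The day-of-month is always 19 (61, 61, 61, 61, 62, 59 days between events).
So this recurs on the 19th of every 2 months.
Next: June 2029 → Jun 19 2029.
Next: August 2029 → Aug 19 2029.
October 2029: Oct 19 2029.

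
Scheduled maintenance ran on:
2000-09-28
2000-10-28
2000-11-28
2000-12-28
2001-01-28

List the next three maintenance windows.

2001-02-28, 2001-03-28, 2001-04-28

Gaps: 30, 31, 30, 31 days — not constant. Every event is on the 28th of the month.
Pattern: the 28th of each month.
Next: February 2001 → 2001-02-28.
Next: March 2001 → 2001-03-28.
April 2001: 2001-04-28.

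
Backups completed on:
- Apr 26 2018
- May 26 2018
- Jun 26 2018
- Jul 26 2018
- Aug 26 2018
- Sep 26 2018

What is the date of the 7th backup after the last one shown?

The day-of-month is always 26 (30, 31, 30, 31, 31 days between events).
So this recurs on the 26th of each month.
October 2018: Oct 26 2018.
November 2018: Nov 26 2018.
December 2018: Dec 26 2018.
January 2019: Jan 26 2019.
Next: February 2019 → Feb 26 2019.
Next: March 2019 → Mar 26 2019.
April 2019: Apr 26 2019.

Apr 26 2019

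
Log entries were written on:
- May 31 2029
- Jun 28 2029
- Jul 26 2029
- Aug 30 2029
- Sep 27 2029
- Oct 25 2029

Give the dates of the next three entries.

Nov 29 2029, Dec 27 2029, Jan 31 2030

These are Thursdays with 28, 28, 35, 28, 28-day gaps.
Each is the final Thursday of its month — May 31 2029 is past the 28th, so '4th Thursday' doesn't fit.
November 2029 ends with Thursday Nov 29 2029.
Last Thursday of December 2029: Dec 27 2029.
Last Thursday of January 2030: Jan 31 2030.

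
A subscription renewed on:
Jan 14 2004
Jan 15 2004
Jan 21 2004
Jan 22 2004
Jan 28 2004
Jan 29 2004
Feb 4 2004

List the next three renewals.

Feb 5 2004, Feb 11 2004, Feb 12 2004

Gaps: 1, 6, 1, 6, 1, 6 days — not constant, but cyclic with period 2.
The events fall on every Wednesday and Thursday.
The following Thursday is Feb 5 2004.
Next Wednesday: Feb 11 2004.
The following Thursday is Feb 12 2004.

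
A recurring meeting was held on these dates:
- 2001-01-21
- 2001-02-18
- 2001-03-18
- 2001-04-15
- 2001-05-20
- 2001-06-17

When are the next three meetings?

These are Sundays at 28- or 35-day spacing (28, 28, 28, 35, 28).
The pattern: 3rd Sunday of the month.
July 2001 — 3rd Sunday is 2001-07-15.
3rd Sunday of August 2001: 2001-08-19.
September 2001 — 3rd Sunday is 2001-09-16.

2001-07-15, 2001-08-19, 2001-09-16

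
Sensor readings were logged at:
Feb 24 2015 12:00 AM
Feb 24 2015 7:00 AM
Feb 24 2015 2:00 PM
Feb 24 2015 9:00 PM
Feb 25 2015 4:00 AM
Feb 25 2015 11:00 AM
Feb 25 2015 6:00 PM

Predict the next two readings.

Feb 26 2015 1:00 AM, Feb 26 2015 8:00 AM

Spacing: 7, 7, 7, 7, 7, 7 h — constant 7 h.
Feb 25 2015 6:00 PM + 7 h = Feb 26 2015 1:00 AM.
Feb 26 2015 1:00 AM + 7 h = Feb 26 2015 8:00 AM.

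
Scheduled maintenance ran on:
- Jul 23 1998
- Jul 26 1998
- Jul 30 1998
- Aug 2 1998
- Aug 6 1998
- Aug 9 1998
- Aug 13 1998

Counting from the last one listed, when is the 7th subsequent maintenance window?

Every event lands on a Thursday or Sunday (gaps cycle 3, 4, 3, 4, 3, 4).
So the schedule is: every Thursday and Sunday.
The following Sunday is Aug 16 1998.
The following Thursday is Aug 20 1998.
Next Sunday: Aug 23 1998.
Next Thursday: Aug 27 1998.
Next Sunday: Aug 30 1998.
The following Thursday is Sep 3 1998.
The following Sunday is Sep 6 1998.

Sep 6 1998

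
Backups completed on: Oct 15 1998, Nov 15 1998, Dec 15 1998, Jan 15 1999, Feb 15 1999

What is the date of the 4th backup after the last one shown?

Jun 15 1999

Gaps: 31, 30, 31, 31 days — not constant. Every event is on the 15th of the month.
Pattern: the 15th of each month.
March 1999: Mar 15 1999.
April 1999: Apr 15 1999.
May 1999: May 15 1999.
Next: June 1999 → Jun 15 1999.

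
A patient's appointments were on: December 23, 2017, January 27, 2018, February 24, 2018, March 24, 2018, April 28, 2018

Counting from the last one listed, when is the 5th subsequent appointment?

September 22, 2018

These are Saturdays at 28- or 35-day spacing (35, 28, 28, 35).
The pattern: 4th Saturday of the month.
4th Saturday of May 2018: May 26, 2018.
4th Saturday of June 2018: June 23, 2018.
July 2018 — 4th Saturday is July 28, 2018.
4th Saturday of August 2018: August 25, 2018.
4th Saturday of September 2018: September 22, 2018.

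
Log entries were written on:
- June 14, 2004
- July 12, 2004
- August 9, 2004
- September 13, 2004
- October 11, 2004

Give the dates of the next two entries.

Gaps: 28, 28, 35, 28 days — a mix of 28 and 35. Every date is a Monday.
Each is the 2nd Monday of its month.
2nd Monday of November 2004: November 8, 2004.
December 2004 — 2nd Monday is December 13, 2004.

November 8, 2004; December 13, 2004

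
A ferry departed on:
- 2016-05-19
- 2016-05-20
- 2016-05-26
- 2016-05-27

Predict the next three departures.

Gaps: 1, 6, 1 days — not constant, but cyclic with period 2.
The events fall on every Thursday and Friday.
The following Thursday is 2016-06-02.
The following Friday is 2016-06-03.
The following Thursday is 2016-06-09.

2016-06-02, 2016-06-03, 2016-06-09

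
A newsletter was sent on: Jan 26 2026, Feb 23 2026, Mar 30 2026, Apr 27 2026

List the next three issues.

Every date is a Monday; gaps 28, 35, 28 days.
Each is the last Monday of its month (at least one falls on the 29th or later, ruling out '4th Monday').
Last Monday of May 2026: May 25 2026.
June 2026 ends with Monday Jun 29 2026.
July 2026 ends with Monday Jul 27 2026.

May 25 2026, Jun 29 2026, Jul 27 2026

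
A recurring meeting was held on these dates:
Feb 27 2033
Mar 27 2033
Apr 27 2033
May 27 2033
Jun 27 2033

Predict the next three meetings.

Each date is the 27th; the gaps (28, 31, 30, 31) track the month lengths.
The rule is the 27th of each month.
Next: July 2033 → Jul 27 2033.
Next: August 2033 → Aug 27 2033.
September 2033: Sep 27 2033.

Jul 27 2033, Aug 27 2033, Sep 27 2033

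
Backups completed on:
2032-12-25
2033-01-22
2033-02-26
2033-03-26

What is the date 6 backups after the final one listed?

All dates are Saturdays, 28, 35, 28 days apart.
Specifically, the 4th Saturday of each month.
April 2033 — 4th Saturday is 2033-04-23.
4th Saturday of May 2033: 2033-05-28.
4th Saturday of June 2033: 2033-06-25.
4th Saturday of July 2033: 2033-07-23.
August 2033 — 4th Saturday is 2033-08-27.
September 2033 — 4th Saturday is 2033-09-24.

2033-09-24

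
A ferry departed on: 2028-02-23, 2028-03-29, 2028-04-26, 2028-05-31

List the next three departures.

These are Wednesdays with 35, 28, 35-day gaps.
Each is the final Wednesday of its month — 2028-03-29 is past the 28th, so '4th Wednesday' doesn't fit.
June 2028 ends with Wednesday 2028-06-28.
Last Wednesday of July 2028: 2028-07-26.
August 2028 ends with Wednesday 2028-08-30.

2028-06-28, 2028-07-26, 2028-08-30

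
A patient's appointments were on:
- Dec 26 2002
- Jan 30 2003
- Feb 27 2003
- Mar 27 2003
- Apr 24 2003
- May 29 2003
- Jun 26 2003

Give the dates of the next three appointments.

Jul 31 2003, Aug 28 2003, Sep 25 2003

These are Thursdays with 35, 28, 28, 28, 35, 28-day gaps.
Each is the final Thursday of its month — Jan 30 2003 is past the 28th, so '4th Thursday' doesn't fit.
Last Thursday of July 2003: Jul 31 2003.
August 2003 ends with Thursday Aug 28 2003.
Last Thursday of September 2003: Sep 25 2003.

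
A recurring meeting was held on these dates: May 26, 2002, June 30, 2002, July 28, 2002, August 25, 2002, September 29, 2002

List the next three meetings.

October 27, 2002; November 24, 2002; December 29, 2002

These are Sundays with 35, 28, 28, 35-day gaps.
Each is the final Sunday of its month — June 30, 2002 is past the 28th, so '4th Sunday' doesn't fit.
Last Sunday of October 2002: October 27, 2002.
Last Sunday of November 2002: November 24, 2002.
Last Sunday of December 2002: December 29, 2002.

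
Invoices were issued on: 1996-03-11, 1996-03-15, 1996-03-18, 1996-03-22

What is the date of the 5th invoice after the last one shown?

The gap pattern 4, 3, 4 repeats every 2 events.
These are the Mondays and Fridays of each week.
The following Monday is 1996-03-25.
The following Friday is 1996-03-29.
The following Monday is 1996-04-01.
The following Friday is 1996-04-05.
Next Monday: 1996-04-08.

1996-04-08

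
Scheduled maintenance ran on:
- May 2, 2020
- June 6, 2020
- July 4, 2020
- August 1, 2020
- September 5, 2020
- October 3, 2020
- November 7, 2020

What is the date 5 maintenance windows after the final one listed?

April 3, 2021

These are Saturdays at 28- or 35-day spacing (35, 28, 28, 35, 28, 35).
The pattern: 1st Saturday of the month.
December 2020 — 1st Saturday is December 5, 2020.
1st Saturday of January 2021: January 2, 2021.
February 2021 — 1st Saturday is February 6, 2021.
March 2021 — 1st Saturday is March 6, 2021.
1st Saturday of April 2021: April 3, 2021.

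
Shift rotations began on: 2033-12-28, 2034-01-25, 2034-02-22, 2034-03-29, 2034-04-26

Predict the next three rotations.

All Wednesdays; the gaps (28, 28, 35, 28) vary with month length.
This is the last Wednesday of each month.
May 2034 ends with Wednesday 2034-05-31.
June 2034 ends with Wednesday 2034-06-28.
Last Wednesday of July 2034: 2034-07-26.

2034-05-31, 2034-06-28, 2034-07-26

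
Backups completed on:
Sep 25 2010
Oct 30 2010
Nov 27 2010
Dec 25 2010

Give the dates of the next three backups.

Jan 29 2011, Feb 26 2011, Mar 26 2011

These are Saturdays with 35, 28, 28-day gaps.
Each is the final Saturday of its month — Oct 30 2010 is past the 28th, so '4th Saturday' doesn't fit.
Last Saturday of January 2011: Jan 29 2011.
Last Saturday of February 2011: Feb 26 2011.
Last Saturday of March 2011: Mar 26 2011.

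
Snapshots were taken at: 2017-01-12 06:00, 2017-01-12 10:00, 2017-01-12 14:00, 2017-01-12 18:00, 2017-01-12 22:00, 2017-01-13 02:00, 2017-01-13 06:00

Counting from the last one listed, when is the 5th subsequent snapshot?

The interval is a steady 4 hours (4, 4, 4, 4, 4, 4).
2017-01-13 06:00 + 4 h = 2017-01-13 10:00.
2017-01-13 10:00 + 4 h = 2017-01-13 14:00.
2017-01-13 14:00 + 4 h = 2017-01-13 18:00.
2017-01-13 18:00 + 4 h = 2017-01-13 22:00.
2017-01-13 22:00 + 4 h = 2017-01-14 02:00.

2017-01-14 02:00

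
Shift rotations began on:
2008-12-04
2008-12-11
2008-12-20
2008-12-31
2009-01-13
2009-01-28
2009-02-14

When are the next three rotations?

The spacing grows by 2 each time: 7, 9, 11, 13, 15, 17 days.
Next gap: 19 days. 2009-02-14 + 19 days = 2009-03-05.
Next gap: 21 days. 2009-03-05 + 21 days = 2009-03-26.
Next gap: 23 days. 2009-03-26 + 23 days = 2009-04-18.

2009-03-05, 2009-03-26, 2009-04-18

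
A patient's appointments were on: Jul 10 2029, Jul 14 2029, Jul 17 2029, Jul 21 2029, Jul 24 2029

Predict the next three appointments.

Jul 28 2029, Jul 31 2029, Aug 4 2029

Every event lands on a Tuesday or Saturday (gaps cycle 4, 3, 4, 3).
So the schedule is: every Tuesday and Saturday.
Next Saturday: Jul 28 2029.
The following Tuesday is Jul 31 2029.
The following Saturday is Aug 4 2029.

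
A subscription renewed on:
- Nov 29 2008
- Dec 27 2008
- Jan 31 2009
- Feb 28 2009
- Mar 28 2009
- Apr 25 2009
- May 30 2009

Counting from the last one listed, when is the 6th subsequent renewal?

Nov 28 2009

These are Saturdays with 28, 35, 28, 28, 28, 35-day gaps.
Each is the final Saturday of its month — Nov 29 2008 is past the 28th, so '4th Saturday' doesn't fit.
Last Saturday of June 2009: Jun 27 2009.
Last Saturday of July 2009: Jul 25 2009.
August 2009 ends with Saturday Aug 29 2009.
Last Saturday of September 2009: Sep 26 2009.
October 2009 ends with Saturday Oct 31 2009.
November 2009 ends with Saturday Nov 28 2009.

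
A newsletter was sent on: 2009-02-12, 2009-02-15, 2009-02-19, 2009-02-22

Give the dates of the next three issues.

2009-02-26, 2009-03-01, 2009-03-05

The gap pattern 3, 4, 3 repeats every 2 events.
These are the Thursdays and Sundays of each week.
Next Thursday: 2009-02-26.
The following Sunday is 2009-03-01.
Next Thursday: 2009-03-05.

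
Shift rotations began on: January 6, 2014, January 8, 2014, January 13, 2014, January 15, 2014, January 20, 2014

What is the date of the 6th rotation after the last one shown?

Gaps: 2, 5, 2, 5 days — not constant, but cyclic with period 2.
The events fall on every Monday and Wednesday.
The following Wednesday is January 22, 2014.
The following Monday is January 27, 2014.
Next Wednesday: January 29, 2014.
Next Monday: February 3, 2014.
The following Wednesday is February 5, 2014.
Next Monday: February 10, 2014.

February 10, 2014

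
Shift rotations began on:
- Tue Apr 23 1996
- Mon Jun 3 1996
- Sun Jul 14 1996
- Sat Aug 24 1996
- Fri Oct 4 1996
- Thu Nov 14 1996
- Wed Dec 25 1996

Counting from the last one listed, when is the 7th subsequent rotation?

Wed Oct 8 1997

Gaps between consecutive events: 41, 41, 41, 41, 41, 41 days — a constant 41-day interval.
Wed Dec 25 1996 + 41 days = Tue Feb 4 1997.
Tue Feb 4 1997 + 41 days = Mon Mar 17 1997.
Mon Mar 17 1997 + 41 days = Sun Apr 27 1997.
Sun Apr 27 1997 + 41 days = Sat Jun 7 1997.
Sat Jun 7 1997 + 41 days = Fri Jul 18 1997.
Fri Jul 18 1997 + 41 days = Thu Aug 28 1997.
Thu Aug 28 1997 + 41 days = Wed Oct 8 1997.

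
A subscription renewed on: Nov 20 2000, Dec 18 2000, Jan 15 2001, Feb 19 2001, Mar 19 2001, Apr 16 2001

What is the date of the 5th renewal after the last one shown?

All dates are Mondays, 28, 28, 35, 28, 28 days apart.
Specifically, the 3rd Monday of each month.
May 2001 — 3rd Monday is May 21 2001.
3rd Monday of June 2001: Jun 18 2001.
July 2001 — 3rd Monday is Jul 16 2001.
August 2001 — 3rd Monday is Aug 20 2001.
September 2001 — 3rd Monday is Sep 17 2001.

Sep 17 2001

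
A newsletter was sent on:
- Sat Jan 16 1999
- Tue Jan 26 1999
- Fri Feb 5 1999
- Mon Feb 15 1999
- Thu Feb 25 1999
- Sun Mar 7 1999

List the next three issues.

The spacing is 10, 10, 10, 10, 10 days — always 10 days.
Sun Mar 7 1999 + 10 days = Wed Mar 17 1999.
Wed Mar 17 1999 + 10 days = Sat Mar 27 1999.
Sat Mar 27 1999 + 10 days = Tue Apr 6 1999.

Wed Mar 17 1999, Sat Mar 27 1999, Tue Apr 6 1999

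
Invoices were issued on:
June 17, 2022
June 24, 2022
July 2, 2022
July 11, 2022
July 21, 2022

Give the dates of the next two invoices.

August 1, 2022; August 13, 2022

Gaps: 7, 8, 9, 10 days — each gap is 1 larger than the previous one.
Next gap: 11 days. July 21, 2022 + 11 days = August 1, 2022.
Next gap: 12 days. August 1, 2022 + 12 days = August 13, 2022.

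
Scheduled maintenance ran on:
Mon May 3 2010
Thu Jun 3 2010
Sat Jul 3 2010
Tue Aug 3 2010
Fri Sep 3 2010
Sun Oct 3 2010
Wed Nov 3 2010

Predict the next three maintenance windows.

Fri Dec 3 2010, Mon Jan 3 2011, Thu Feb 3 2011

Each date is the 3rd; the gaps (31, 30, 31, 31, 30, 31) track the month lengths.
The rule is the 3rd of each month.
December 2010: Fri Dec 3 2010.
Next: January 2011 → Mon Jan 3 2011.
Next: February 2011 → Thu Feb 3 2011.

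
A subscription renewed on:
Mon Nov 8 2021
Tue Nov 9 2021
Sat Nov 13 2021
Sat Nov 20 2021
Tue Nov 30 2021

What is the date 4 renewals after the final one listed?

The spacing grows by 3 each time: 1, 4, 7, 10 days.
Next gap: 13 days. Tue Nov 30 2021 + 13 days = Mon Dec 13 2021.
Next gap: 16 days. Mon Dec 13 2021 + 16 days = Wed Dec 29 2021.
Next gap: 19 days. Wed Dec 29 2021 + 19 days = Mon Jan 17 2022.
Next gap: 22 days. Mon Jan 17 2022 + 22 days = Tue Feb 8 2022.

Tue Feb 8 2022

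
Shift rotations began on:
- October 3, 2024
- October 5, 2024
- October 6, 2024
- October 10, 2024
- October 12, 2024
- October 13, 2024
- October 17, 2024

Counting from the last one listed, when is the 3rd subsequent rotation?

Every event lands on a Thursday or Saturday or Sunday (gaps cycle 2, 1, 4, 2, 1, 4).
So the schedule is: every Thursday, Saturday and Sunday.
The following Saturday is October 19, 2024.
Next Sunday: October 20, 2024.
The following Thursday is October 24, 2024.

October 24, 2024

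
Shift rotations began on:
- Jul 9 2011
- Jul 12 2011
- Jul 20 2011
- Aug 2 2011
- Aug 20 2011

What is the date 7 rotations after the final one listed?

May 12 2012

Gaps: 3, 8, 13, 18 days — each gap is 5 larger than the previous one.
Next gap: 23 days. Aug 20 2011 + 23 days = Sep 12 2011.
Next gap: 28 days. Sep 12 2011 + 28 days = Oct 10 2011.
Next gap: 33 days. Oct 10 2011 + 33 days = Nov 12 2011.
Next gap: 38 days. Nov 12 2011 + 38 days = Dec 20 2011.
Next gap: 43 days. Dec 20 2011 + 43 days = Feb 1 2012.
Next gap: 48 days. Feb 1 2012 + 48 days = Mar 20 2012.
Next gap: 53 days. Mar 20 2012 + 53 days = May 12 2012.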